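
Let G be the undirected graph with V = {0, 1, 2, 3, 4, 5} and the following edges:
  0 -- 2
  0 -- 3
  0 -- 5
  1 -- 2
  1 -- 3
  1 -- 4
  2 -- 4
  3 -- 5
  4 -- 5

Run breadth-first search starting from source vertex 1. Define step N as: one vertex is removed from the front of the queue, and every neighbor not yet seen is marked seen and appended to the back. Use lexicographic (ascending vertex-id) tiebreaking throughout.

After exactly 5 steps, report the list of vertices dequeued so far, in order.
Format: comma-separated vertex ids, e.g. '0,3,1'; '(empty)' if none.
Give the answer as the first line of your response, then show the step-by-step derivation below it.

1,2,3,4,0

step 1: dequeue 1; queue=[2,3,4]; order=1
step 2: dequeue 2; queue=[3,4,0]; order=1,2
step 3: dequeue 3; queue=[4,0,5]; order=1,2,3
step 4: dequeue 4; queue=[0,5]; order=1,2,3,4
step 5: dequeue 0; queue=[5]; order=1,2,3,4,0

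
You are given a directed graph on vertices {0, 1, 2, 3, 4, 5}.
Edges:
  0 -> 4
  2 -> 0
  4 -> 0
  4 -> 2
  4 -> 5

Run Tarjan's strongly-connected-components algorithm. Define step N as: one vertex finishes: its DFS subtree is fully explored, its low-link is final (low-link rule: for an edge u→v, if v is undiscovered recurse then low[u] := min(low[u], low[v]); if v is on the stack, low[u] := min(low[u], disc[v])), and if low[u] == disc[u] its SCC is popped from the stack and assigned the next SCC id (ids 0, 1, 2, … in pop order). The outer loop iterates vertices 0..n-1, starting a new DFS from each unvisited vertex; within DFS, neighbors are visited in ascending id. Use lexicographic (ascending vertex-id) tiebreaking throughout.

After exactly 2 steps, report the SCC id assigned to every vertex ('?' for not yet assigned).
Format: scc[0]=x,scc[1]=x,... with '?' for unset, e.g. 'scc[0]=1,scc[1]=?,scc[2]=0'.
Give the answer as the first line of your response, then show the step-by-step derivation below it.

scc[0]=?,scc[1]=?,scc[2]=?,scc[3]=?,scc[4]=?,scc[5]=0

step 1: low=(low[0]=0,low[1]=?,low[2]=0,low[3]=?,low[4]=0,low[5]=?); scc=(scc[0]=?,scc[1]=?,scc[2]=?,scc[3]=?,scc[4]=?,scc[5]=?)
step 2: low=(low[0]=0,low[1]=?,low[2]=0,low[3]=?,low[4]=0,low[5]=3); scc=(scc[0]=?,scc[1]=?,scc[2]=?,scc[3]=?,scc[4]=?,scc[5]=0)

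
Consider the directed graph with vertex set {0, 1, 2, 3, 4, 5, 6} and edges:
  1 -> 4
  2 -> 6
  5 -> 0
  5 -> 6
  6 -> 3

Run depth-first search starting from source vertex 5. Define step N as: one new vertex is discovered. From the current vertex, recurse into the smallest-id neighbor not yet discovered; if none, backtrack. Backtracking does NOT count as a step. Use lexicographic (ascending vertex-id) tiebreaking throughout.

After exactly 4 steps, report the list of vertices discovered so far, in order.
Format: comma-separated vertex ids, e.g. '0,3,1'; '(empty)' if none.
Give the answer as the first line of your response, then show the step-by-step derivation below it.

5,0,6,3

step 1: discover 5; path=5; order=5
step 2: discover 0; path=5>0; order=5,0
step 3: discover 6; path=5>6; order=5,0,6
step 4: discover 3; path=5>6>3; order=5,0,6,3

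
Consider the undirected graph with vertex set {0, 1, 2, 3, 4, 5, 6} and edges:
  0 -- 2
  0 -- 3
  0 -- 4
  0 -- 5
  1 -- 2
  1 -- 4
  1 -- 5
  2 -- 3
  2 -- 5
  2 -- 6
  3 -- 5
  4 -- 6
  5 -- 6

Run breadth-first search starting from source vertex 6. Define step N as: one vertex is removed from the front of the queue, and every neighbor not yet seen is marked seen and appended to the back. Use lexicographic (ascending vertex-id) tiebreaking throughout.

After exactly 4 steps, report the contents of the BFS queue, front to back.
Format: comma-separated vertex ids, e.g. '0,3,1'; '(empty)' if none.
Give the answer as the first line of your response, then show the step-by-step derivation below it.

0,1,3

step 1: dequeue 6; queue=[2,4,5]; order=6
step 2: dequeue 2; queue=[4,5,0,1,3]; order=6,2
step 3: dequeue 4; queue=[5,0,1,3]; order=6,2,4
step 4: dequeue 5; queue=[0,1,3]; order=6,2,4,5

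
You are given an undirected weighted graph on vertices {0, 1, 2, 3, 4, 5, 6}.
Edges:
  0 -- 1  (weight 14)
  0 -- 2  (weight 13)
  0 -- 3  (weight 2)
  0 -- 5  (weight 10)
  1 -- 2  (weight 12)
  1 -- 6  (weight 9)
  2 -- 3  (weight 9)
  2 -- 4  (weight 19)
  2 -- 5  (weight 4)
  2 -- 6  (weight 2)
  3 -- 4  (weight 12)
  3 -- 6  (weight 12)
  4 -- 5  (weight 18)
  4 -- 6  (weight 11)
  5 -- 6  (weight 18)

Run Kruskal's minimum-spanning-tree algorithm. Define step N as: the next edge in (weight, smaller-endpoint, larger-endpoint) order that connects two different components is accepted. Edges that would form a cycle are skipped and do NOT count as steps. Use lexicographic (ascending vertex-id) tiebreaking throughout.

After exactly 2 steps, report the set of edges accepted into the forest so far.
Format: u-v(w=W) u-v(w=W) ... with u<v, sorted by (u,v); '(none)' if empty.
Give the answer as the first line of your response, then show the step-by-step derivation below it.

0-3(w=2) 2-6(w=2)

step 1: add edge 0-3 (w=2); MST = {0-3(w=2)}
step 2: add edge 2-6 (w=2); MST = {0-3(w=2) 2-6(w=2)}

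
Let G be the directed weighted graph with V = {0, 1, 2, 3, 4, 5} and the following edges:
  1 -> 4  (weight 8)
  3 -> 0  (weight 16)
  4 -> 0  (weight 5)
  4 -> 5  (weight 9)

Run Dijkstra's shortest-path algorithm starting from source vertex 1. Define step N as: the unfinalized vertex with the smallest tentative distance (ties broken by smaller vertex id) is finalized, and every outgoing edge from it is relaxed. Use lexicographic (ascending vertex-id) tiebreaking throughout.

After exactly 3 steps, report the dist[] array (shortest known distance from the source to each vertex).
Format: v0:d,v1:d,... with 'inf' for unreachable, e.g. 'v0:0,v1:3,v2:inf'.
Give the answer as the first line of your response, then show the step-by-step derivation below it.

v0:13,v1:0,v2:inf,v3:inf,v4:8,v5:17

step 1: dist = v0:inf,v1:0,v2:inf,v3:inf,v4:8,v5:inf
step 2: dist = v0:13,v1:0,v2:inf,v3:inf,v4:8,v5:17
step 3: dist = v0:13,v1:0,v2:inf,v3:inf,v4:8,v5:17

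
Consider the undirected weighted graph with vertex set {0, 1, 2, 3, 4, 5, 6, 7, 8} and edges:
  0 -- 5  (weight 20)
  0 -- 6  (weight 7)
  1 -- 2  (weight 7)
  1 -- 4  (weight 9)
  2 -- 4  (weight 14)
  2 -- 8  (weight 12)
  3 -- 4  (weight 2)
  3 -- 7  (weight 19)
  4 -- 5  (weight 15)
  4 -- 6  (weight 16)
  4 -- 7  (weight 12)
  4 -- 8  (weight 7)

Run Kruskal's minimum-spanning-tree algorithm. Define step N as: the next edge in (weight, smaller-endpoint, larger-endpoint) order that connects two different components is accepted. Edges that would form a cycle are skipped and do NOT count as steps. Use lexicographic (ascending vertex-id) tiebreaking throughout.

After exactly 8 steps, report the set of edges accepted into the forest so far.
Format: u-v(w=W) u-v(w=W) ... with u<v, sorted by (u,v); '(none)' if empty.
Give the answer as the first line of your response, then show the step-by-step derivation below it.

0-6(w=7) 1-2(w=7) 1-4(w=9) 3-4(w=2) 4-5(w=15) 4-6(w=16) 4-7(w=12) 4-8(w=7)

step 1: add edge 3-4 (w=2); MST = {3-4(w=2)}
step 2: add edge 0-6 (w=7); MST = {0-6(w=7) 3-4(w=2)}
step 3: add edge 1-2 (w=7); MST = {0-6(w=7) 1-2(w=7) 3-4(w=2)}
step 4: add edge 4-8 (w=7); MST = {0-6(w=7) 1-2(w=7) 3-4(w=2) 4-8(w=7)}
step 5: add edge 1-4 (w=9); MST = {0-6(w=7) 1-2(w=7) 1-4(w=9) 3-4(w=2) 4-8(w=7)}
step 6: add edge 4-7 (w=12); MST = {0-6(w=7) 1-2(w=7) 1-4(w=9) 3-4(w=2) 4-7(w=12) 4-8(w=7)}
step 7: add edge 4-5 (w=15); MST = {0-6(w=7) 1-2(w=7) 1-4(w=9) 3-4(w=2) 4-5(w=15) 4-7(w=12) 4-8(w=7)}
step 8: add edge 4-6 (w=16); MST = {0-6(w=7) 1-2(w=7) 1-4(w=9) 3-4(w=2) 4-5(w=15) 4-6(w=16) 4-7(w=12) 4-8(w=7)}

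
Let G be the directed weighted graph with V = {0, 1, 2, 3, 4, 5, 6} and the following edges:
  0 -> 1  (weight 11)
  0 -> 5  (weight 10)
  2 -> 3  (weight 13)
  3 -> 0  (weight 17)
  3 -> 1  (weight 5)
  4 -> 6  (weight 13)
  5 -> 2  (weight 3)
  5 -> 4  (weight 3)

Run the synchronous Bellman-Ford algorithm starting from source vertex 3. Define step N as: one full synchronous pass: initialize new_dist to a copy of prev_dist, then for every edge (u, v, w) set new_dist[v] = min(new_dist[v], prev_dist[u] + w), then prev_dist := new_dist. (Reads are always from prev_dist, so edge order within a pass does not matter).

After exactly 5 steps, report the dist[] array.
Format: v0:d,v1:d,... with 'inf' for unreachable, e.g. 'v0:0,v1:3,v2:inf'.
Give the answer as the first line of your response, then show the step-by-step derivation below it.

v0:17,v1:5,v2:30,v3:0,v4:30,v5:27,v6:43

step 1: dist = v0:17,v1:5,v2:inf,v3:0,v4:inf,v5:inf,v6:inf
step 2: dist = v0:17,v1:5,v2:inf,v3:0,v4:inf,v5:27,v6:inf
step 3: dist = v0:17,v1:5,v2:30,v3:0,v4:30,v5:27,v6:inf
step 4: dist = v0:17,v1:5,v2:30,v3:0,v4:30,v5:27,v6:43
step 5: dist = v0:17,v1:5,v2:30,v3:0,v4:30,v5:27,v6:43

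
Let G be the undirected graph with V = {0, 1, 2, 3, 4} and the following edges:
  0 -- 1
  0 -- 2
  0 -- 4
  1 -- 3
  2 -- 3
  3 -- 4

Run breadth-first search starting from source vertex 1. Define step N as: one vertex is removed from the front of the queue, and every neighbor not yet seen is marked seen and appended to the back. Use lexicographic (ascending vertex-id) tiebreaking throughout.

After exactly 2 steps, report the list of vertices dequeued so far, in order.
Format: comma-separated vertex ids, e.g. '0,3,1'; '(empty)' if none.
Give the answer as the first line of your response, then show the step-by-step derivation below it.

1,0

step 1: dequeue 1; queue=[0,3]; order=1
step 2: dequeue 0; queue=[3,2,4]; order=1,0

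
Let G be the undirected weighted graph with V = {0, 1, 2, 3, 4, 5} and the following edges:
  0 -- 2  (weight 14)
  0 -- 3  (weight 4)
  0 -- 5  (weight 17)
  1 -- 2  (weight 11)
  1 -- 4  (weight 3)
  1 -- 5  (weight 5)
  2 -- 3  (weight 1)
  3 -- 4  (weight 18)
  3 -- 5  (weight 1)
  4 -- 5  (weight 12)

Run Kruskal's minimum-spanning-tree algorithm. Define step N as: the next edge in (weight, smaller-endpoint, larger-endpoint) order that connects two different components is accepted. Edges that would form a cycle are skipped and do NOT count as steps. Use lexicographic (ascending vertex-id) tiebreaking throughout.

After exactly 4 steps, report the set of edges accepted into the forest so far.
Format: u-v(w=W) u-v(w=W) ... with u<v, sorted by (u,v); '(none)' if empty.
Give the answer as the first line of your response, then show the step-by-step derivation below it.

0-3(w=4) 1-4(w=3) 2-3(w=1) 3-5(w=1)

step 1: add edge 2-3 (w=1); MST = {2-3(w=1)}
step 2: add edge 3-5 (w=1); MST = {2-3(w=1) 3-5(w=1)}
step 3: add edge 1-4 (w=3); MST = {1-4(w=3) 2-3(w=1) 3-5(w=1)}
step 4: add edge 0-3 (w=4); MST = {0-3(w=4) 1-4(w=3) 2-3(w=1) 3-5(w=1)}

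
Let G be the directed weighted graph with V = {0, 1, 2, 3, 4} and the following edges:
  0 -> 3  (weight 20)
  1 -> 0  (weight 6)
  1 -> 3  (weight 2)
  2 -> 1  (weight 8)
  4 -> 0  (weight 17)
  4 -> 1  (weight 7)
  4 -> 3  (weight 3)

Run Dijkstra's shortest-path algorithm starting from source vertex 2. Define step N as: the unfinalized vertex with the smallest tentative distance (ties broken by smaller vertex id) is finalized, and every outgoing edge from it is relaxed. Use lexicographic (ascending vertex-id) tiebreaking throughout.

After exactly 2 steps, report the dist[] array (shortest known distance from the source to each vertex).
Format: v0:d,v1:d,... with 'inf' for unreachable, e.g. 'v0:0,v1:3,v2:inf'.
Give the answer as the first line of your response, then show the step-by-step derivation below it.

v0:14,v1:8,v2:0,v3:10,v4:inf

step 1: dist = v0:inf,v1:8,v2:0,v3:inf,v4:inf
step 2: dist = v0:14,v1:8,v2:0,v3:10,v4:inf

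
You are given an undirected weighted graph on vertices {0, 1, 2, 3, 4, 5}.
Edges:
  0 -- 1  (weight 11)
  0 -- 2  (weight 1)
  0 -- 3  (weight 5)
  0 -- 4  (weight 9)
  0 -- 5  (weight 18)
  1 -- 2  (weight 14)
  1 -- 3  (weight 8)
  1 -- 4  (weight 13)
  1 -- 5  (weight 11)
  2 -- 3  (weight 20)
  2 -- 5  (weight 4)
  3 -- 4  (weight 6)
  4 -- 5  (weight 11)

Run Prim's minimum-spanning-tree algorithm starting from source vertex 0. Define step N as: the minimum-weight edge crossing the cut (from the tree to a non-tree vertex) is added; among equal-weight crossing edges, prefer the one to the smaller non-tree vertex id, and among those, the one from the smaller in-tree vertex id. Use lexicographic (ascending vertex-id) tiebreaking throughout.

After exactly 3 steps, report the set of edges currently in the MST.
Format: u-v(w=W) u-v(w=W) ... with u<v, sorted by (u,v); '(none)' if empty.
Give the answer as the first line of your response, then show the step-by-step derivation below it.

0-2(w=1) 0-3(w=5) 2-5(w=4)

step 1: add edge 0-2 (w=1); MST = {0-2(w=1)}
step 2: add edge 2-5 (w=4); MST = {0-2(w=1) 2-5(w=4)}
step 3: add edge 0-3 (w=5); MST = {0-2(w=1) 0-3(w=5) 2-5(w=4)}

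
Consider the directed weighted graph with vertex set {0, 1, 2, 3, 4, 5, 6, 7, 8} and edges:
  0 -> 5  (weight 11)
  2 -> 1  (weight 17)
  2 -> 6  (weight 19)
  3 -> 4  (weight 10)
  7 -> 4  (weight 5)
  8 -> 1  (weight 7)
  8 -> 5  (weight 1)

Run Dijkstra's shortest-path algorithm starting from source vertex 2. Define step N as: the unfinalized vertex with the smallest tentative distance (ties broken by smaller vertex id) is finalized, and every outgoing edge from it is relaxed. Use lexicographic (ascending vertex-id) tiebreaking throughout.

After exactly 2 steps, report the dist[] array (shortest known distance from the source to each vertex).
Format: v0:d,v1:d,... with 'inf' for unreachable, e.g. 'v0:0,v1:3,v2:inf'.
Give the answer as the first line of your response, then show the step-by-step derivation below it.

v0:inf,v1:17,v2:0,v3:inf,v4:inf,v5:inf,v6:19,v7:inf,v8:inf

step 1: dist = v0:inf,v1:17,v2:0,v3:inf,v4:inf,v5:inf,v6:19,v7:inf,v8:inf
step 2: dist = v0:inf,v1:17,v2:0,v3:inf,v4:inf,v5:inf,v6:19,v7:inf,v8:inf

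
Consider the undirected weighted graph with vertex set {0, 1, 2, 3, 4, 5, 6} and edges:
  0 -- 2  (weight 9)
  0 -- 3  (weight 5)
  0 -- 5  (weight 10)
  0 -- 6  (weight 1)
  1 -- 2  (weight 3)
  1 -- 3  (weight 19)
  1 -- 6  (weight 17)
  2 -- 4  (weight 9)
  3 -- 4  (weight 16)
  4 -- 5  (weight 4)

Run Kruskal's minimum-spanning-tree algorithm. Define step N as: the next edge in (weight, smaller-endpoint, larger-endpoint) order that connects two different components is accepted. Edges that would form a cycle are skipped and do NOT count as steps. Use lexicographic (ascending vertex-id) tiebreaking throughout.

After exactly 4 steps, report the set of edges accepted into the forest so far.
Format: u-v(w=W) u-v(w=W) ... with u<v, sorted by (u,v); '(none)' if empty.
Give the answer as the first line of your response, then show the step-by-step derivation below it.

0-3(w=5) 0-6(w=1) 1-2(w=3) 4-5(w=4)

step 1: add edge 0-6 (w=1); MST = {0-6(w=1)}
step 2: add edge 1-2 (w=3); MST = {0-6(w=1) 1-2(w=3)}
step 3: add edge 4-5 (w=4); MST = {0-6(w=1) 1-2(w=3) 4-5(w=4)}
step 4: add edge 0-3 (w=5); MST = {0-3(w=5) 0-6(w=1) 1-2(w=3) 4-5(w=4)}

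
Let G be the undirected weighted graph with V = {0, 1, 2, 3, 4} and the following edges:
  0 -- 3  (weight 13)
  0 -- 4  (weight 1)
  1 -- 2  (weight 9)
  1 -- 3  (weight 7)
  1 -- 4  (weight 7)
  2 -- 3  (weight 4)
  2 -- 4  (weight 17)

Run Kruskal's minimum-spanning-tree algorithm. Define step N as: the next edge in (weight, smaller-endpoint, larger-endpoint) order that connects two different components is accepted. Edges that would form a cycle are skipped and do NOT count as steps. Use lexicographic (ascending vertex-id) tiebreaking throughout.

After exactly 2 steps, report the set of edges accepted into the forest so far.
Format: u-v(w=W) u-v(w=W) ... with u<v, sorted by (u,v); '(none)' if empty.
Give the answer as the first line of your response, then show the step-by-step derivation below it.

0-4(w=1) 2-3(w=4)

step 1: add edge 0-4 (w=1); MST = {0-4(w=1)}
step 2: add edge 2-3 (w=4); MST = {0-4(w=1) 2-3(w=4)}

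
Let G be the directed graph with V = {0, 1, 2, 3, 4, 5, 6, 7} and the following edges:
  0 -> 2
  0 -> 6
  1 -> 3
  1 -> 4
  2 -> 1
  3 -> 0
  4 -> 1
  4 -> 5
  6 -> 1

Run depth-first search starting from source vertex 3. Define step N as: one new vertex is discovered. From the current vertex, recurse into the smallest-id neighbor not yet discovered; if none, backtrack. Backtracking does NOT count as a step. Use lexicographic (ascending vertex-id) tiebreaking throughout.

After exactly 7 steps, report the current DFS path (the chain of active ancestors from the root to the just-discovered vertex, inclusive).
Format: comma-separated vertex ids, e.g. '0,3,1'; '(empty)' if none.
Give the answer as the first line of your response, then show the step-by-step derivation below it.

3,0,6

step 1: discover 3; path=3; order=3
step 2: discover 0; path=3>0; order=3,0
step 3: discover 2; path=3>0>2; order=3,0,2
step 4: discover 1; path=3>0>2>1; order=3,0,2,1
step 5: discover 4; path=3>0>2>1>4; order=3,0,2,1,4
step 6: discover 5; path=3>0>2>1>4>5; order=3,0,2,1,4,5
step 7: discover 6; path=3>0>6; order=3,0,2,1,4,5,6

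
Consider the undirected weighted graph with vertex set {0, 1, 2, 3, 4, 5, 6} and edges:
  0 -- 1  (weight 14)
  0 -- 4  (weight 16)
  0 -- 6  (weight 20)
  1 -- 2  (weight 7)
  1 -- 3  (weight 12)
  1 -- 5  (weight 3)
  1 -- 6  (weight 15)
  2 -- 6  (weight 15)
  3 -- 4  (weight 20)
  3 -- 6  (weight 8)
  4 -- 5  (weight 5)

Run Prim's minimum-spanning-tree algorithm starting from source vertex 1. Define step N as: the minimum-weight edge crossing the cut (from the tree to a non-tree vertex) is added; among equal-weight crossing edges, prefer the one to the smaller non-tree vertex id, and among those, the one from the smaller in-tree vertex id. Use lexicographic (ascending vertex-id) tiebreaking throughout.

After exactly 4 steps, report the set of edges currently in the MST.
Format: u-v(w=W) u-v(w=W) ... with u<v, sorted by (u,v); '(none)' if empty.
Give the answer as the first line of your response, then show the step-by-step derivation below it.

1-2(w=7) 1-3(w=12) 1-5(w=3) 4-5(w=5)

step 1: add edge 1-5 (w=3); MST = {1-5(w=3)}
step 2: add edge 4-5 (w=5); MST = {1-5(w=3) 4-5(w=5)}
step 3: add edge 1-2 (w=7); MST = {1-2(w=7) 1-5(w=3) 4-5(w=5)}
step 4: add edge 1-3 (w=12); MST = {1-2(w=7) 1-3(w=12) 1-5(w=3) 4-5(w=5)}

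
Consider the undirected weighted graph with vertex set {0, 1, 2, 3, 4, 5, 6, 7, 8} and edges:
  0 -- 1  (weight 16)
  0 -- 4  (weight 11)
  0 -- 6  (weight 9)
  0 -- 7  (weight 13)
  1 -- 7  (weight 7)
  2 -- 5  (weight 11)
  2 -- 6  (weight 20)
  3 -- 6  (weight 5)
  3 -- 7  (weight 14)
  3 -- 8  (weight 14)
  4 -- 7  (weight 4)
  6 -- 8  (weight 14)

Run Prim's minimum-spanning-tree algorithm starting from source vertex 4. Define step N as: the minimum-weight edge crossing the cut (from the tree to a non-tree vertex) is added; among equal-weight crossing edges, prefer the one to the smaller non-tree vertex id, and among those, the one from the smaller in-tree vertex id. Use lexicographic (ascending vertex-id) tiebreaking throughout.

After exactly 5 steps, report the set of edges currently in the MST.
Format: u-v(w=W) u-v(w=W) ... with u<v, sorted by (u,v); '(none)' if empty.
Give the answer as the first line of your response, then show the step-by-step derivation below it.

0-4(w=11) 0-6(w=9) 1-7(w=7) 3-6(w=5) 4-7(w=4)

step 1: add edge 4-7 (w=4); MST = {4-7(w=4)}
step 2: add edge 1-7 (w=7); MST = {1-7(w=7) 4-7(w=4)}
step 3: add edge 0-4 (w=11); MST = {0-4(w=11) 1-7(w=7) 4-7(w=4)}
step 4: add edge 0-6 (w=9); MST = {0-4(w=11) 0-6(w=9) 1-7(w=7) 4-7(w=4)}
step 5: add edge 3-6 (w=5); MST = {0-4(w=11) 0-6(w=9) 1-7(w=7) 3-6(w=5) 4-7(w=4)}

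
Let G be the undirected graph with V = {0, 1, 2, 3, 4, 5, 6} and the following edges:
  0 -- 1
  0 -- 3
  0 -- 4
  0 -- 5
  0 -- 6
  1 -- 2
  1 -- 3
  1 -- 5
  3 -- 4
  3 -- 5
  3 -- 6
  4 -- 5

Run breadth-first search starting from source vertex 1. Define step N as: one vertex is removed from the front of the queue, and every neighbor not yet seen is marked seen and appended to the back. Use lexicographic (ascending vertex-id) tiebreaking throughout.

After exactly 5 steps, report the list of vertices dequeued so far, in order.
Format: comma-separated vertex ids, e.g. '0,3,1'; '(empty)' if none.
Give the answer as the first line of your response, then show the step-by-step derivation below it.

1,0,2,3,5

step 1: dequeue 1; queue=[0,2,3,5]; order=1
step 2: dequeue 0; queue=[2,3,5,4,6]; order=1,0
step 3: dequeue 2; queue=[3,5,4,6]; order=1,0,2
step 4: dequeue 3; queue=[5,4,6]; order=1,0,2,3
step 5: dequeue 5; queue=[4,6]; order=1,0,2,3,5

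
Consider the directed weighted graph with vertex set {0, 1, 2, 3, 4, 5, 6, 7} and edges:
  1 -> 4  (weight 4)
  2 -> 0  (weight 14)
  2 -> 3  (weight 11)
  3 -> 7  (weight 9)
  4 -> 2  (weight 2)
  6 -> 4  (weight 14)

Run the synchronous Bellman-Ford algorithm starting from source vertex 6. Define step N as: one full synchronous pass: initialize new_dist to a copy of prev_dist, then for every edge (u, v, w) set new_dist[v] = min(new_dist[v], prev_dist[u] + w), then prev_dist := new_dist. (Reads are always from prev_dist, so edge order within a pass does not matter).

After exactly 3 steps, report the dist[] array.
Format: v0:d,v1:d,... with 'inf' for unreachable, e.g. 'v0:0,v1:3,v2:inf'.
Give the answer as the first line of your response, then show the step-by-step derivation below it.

v0:30,v1:inf,v2:16,v3:27,v4:14,v5:inf,v6:0,v7:inf

step 1: dist = v0:inf,v1:inf,v2:inf,v3:inf,v4:14,v5:inf,v6:0,v7:inf
step 2: dist = v0:inf,v1:inf,v2:16,v3:inf,v4:14,v5:inf,v6:0,v7:inf
step 3: dist = v0:30,v1:inf,v2:16,v3:27,v4:14,v5:inf,v6:0,v7:inf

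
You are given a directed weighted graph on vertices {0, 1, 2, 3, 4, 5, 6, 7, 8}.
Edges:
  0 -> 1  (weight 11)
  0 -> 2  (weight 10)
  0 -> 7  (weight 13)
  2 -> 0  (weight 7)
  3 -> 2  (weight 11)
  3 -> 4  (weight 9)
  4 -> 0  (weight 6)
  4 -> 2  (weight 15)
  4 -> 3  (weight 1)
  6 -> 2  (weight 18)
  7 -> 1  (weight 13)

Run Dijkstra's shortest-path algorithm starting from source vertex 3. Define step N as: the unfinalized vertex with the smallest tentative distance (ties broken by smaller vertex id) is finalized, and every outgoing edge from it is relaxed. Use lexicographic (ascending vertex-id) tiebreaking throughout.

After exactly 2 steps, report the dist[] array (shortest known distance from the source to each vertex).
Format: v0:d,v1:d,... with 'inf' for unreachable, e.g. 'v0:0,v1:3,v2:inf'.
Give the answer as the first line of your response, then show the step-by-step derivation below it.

v0:15,v1:inf,v2:11,v3:0,v4:9,v5:inf,v6:inf,v7:inf,v8:inf

step 1: dist = v0:inf,v1:inf,v2:11,v3:0,v4:9,v5:inf,v6:inf,v7:inf,v8:inf
step 2: dist = v0:15,v1:inf,v2:11,v3:0,v4:9,v5:inf,v6:inf,v7:inf,v8:inf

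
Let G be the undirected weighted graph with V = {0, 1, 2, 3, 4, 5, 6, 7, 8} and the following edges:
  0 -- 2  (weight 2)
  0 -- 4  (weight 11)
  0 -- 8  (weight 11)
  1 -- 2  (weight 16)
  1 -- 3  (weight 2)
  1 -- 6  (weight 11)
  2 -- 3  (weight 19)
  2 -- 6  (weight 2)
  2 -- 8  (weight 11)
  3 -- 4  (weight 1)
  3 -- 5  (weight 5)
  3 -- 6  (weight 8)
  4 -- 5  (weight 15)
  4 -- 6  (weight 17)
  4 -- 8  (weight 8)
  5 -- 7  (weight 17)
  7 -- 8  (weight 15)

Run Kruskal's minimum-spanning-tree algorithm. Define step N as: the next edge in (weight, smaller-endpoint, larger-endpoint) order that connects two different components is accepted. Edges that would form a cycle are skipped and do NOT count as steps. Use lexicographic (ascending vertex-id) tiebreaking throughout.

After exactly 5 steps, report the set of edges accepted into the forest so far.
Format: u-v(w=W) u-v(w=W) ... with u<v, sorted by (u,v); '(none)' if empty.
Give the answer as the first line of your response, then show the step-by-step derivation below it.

0-2(w=2) 1-3(w=2) 2-6(w=2) 3-4(w=1) 3-5(w=5)

step 1: add edge 3-4 (w=1); MST = {3-4(w=1)}
step 2: add edge 0-2 (w=2); MST = {0-2(w=2) 3-4(w=1)}
step 3: add edge 1-3 (w=2); MST = {0-2(w=2) 1-3(w=2) 3-4(w=1)}
step 4: add edge 2-6 (w=2); MST = {0-2(w=2) 1-3(w=2) 2-6(w=2) 3-4(w=1)}
step 5: add edge 3-5 (w=5); MST = {0-2(w=2) 1-3(w=2) 2-6(w=2) 3-4(w=1) 3-5(w=5)}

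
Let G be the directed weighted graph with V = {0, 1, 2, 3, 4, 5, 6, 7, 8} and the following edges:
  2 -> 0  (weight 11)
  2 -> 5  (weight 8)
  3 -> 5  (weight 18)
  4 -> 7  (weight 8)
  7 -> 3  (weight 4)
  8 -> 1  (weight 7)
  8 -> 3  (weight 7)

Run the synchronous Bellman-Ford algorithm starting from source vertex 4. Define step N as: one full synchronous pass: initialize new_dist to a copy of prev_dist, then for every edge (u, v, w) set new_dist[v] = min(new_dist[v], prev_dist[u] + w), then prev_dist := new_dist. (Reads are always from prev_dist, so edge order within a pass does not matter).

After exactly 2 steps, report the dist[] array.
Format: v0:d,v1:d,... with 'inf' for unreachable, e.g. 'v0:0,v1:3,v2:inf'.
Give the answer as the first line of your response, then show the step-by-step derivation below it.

v0:inf,v1:inf,v2:inf,v3:12,v4:0,v5:inf,v6:inf,v7:8,v8:inf

step 1: dist = v0:inf,v1:inf,v2:inf,v3:inf,v4:0,v5:inf,v6:inf,v7:8,v8:inf
step 2: dist = v0:inf,v1:inf,v2:inf,v3:12,v4:0,v5:inf,v6:inf,v7:8,v8:inf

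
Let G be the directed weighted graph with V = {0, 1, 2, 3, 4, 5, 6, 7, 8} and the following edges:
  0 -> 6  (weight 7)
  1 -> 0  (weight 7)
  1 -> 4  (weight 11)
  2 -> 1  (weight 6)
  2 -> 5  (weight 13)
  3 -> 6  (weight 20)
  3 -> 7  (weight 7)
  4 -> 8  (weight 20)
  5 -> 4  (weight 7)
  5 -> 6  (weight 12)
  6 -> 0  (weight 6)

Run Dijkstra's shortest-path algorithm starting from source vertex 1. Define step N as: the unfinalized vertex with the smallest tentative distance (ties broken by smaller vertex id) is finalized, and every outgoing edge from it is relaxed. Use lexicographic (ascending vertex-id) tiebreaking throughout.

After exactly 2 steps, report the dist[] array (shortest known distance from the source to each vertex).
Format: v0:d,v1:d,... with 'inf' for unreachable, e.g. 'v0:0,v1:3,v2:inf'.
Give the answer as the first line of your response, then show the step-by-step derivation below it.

v0:7,v1:0,v2:inf,v3:inf,v4:11,v5:inf,v6:14,v7:inf,v8:inf

step 1: dist = v0:7,v1:0,v2:inf,v3:inf,v4:11,v5:inf,v6:inf,v7:inf,v8:inf
step 2: dist = v0:7,v1:0,v2:inf,v3:inf,v4:11,v5:inf,v6:14,v7:inf,v8:inf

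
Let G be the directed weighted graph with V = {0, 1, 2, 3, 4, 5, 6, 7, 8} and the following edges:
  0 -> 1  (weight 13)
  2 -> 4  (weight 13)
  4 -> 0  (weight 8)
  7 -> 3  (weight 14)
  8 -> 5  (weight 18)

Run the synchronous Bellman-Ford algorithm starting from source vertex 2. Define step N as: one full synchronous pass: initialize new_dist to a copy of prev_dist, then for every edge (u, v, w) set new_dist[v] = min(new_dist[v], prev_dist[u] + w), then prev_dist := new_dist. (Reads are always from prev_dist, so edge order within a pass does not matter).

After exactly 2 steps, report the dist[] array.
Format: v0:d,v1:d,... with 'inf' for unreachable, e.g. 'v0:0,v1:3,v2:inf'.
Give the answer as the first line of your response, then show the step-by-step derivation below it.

v0:21,v1:inf,v2:0,v3:inf,v4:13,v5:inf,v6:inf,v7:inf,v8:inf

step 1: dist = v0:inf,v1:inf,v2:0,v3:inf,v4:13,v5:inf,v6:inf,v7:inf,v8:inf
step 2: dist = v0:21,v1:inf,v2:0,v3:inf,v4:13,v5:inf,v6:inf,v7:inf,v8:inf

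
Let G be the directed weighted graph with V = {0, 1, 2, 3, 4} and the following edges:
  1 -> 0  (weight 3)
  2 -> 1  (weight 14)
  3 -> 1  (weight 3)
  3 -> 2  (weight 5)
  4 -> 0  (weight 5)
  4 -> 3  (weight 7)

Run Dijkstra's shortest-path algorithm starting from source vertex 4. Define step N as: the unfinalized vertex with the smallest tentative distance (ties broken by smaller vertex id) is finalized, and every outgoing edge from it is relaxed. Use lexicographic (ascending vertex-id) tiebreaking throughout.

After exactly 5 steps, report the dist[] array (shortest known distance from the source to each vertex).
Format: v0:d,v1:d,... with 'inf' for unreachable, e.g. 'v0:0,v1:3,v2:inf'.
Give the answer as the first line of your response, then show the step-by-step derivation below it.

v0:5,v1:10,v2:12,v3:7,v4:0

step 1: dist = v0:5,v1:inf,v2:inf,v3:7,v4:0
step 2: dist = v0:5,v1:inf,v2:inf,v3:7,v4:0
step 3: dist = v0:5,v1:10,v2:12,v3:7,v4:0
step 4: dist = v0:5,v1:10,v2:12,v3:7,v4:0
step 5: dist = v0:5,v1:10,v2:12,v3:7,v4:0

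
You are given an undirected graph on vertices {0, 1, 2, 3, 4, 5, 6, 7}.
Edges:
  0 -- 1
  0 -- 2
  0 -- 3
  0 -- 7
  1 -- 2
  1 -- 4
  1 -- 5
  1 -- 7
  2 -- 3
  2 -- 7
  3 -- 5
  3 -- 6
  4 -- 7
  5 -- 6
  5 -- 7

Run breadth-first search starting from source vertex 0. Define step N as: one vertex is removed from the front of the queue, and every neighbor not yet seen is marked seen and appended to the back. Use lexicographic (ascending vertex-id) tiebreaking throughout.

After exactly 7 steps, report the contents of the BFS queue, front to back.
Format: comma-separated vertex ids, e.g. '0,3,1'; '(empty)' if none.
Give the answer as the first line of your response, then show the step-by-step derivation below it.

6

step 1: dequeue 0; queue=[1,2,3,7]; order=0
step 2: dequeue 1; queue=[2,3,7,4,5]; order=0,1
step 3: dequeue 2; queue=[3,7,4,5]; order=0,1,2
step 4: dequeue 3; queue=[7,4,5,6]; order=0,1,2,3
step 5: dequeue 7; queue=[4,5,6]; order=0,1,2,3,7
step 6: dequeue 4; queue=[5,6]; order=0,1,2,3,7,4
step 7: dequeue 5; queue=[6]; order=0,1,2,3,7,4,5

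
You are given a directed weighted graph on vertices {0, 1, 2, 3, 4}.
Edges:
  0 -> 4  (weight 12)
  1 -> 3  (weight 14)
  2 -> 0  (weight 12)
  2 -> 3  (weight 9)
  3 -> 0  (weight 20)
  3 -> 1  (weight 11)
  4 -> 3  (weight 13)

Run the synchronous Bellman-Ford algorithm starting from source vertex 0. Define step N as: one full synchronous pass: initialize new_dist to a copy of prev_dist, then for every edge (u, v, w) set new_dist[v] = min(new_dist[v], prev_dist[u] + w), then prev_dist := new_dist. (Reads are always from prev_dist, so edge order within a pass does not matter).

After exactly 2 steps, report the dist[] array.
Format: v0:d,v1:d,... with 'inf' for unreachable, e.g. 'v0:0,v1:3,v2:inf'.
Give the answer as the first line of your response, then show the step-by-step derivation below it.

v0:0,v1:inf,v2:inf,v3:25,v4:12

step 1: dist = v0:0,v1:inf,v2:inf,v3:inf,v4:12
step 2: dist = v0:0,v1:inf,v2:inf,v3:25,v4:12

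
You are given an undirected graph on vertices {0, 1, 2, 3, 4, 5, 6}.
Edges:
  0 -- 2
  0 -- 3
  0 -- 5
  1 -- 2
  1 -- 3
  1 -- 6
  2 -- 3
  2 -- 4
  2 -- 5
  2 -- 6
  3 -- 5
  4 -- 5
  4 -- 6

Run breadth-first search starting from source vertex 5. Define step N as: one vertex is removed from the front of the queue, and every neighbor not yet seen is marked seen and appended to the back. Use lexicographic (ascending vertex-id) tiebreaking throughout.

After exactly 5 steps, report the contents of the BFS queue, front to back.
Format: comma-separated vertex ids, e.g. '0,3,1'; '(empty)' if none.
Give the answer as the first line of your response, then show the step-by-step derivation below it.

1,6

step 1: dequeue 5; queue=[0,2,3,4]; order=5
step 2: dequeue 0; queue=[2,3,4]; order=5,0
step 3: dequeue 2; queue=[3,4,1,6]; order=5,0,2
step 4: dequeue 3; queue=[4,1,6]; order=5,0,2,3
step 5: dequeue 4; queue=[1,6]; order=5,0,2,3,4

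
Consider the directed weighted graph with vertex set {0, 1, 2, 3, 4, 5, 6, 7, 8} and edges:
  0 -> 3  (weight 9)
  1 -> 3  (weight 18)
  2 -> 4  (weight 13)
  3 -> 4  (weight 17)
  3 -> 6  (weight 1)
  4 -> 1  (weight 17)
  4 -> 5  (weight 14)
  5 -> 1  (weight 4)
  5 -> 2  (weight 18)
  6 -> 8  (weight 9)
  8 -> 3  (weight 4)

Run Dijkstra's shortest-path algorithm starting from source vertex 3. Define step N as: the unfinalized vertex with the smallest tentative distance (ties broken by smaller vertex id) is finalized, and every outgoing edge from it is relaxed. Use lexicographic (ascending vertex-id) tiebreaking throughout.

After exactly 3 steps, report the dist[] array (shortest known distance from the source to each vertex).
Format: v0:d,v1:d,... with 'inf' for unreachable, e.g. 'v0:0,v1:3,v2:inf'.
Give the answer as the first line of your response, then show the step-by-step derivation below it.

v0:inf,v1:inf,v2:inf,v3:0,v4:17,v5:inf,v6:1,v7:inf,v8:10

step 1: dist = v0:inf,v1:inf,v2:inf,v3:0,v4:17,v5:inf,v6:1,v7:inf,v8:inf
step 2: dist = v0:inf,v1:inf,v2:inf,v3:0,v4:17,v5:inf,v6:1,v7:inf,v8:10
step 3: dist = v0:inf,v1:inf,v2:inf,v3:0,v4:17,v5:inf,v6:1,v7:inf,v8:10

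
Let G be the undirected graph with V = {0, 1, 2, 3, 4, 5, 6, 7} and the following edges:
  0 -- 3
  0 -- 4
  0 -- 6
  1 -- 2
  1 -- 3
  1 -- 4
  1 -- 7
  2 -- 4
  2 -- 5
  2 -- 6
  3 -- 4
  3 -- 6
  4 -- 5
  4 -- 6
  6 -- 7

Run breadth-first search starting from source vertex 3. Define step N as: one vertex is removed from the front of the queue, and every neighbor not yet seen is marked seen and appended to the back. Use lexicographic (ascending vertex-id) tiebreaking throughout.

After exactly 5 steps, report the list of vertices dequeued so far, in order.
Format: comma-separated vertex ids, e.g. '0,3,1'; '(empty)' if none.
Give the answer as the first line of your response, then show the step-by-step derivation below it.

3,0,1,4,6

step 1: dequeue 3; queue=[0,1,4,6]; order=3
step 2: dequeue 0; queue=[1,4,6]; order=3,0
step 3: dequeue 1; queue=[4,6,2,7]; order=3,0,1
step 4: dequeue 4; queue=[6,2,7,5]; order=3,0,1,4
step 5: dequeue 6; queue=[2,7,5]; order=3,0,1,4,6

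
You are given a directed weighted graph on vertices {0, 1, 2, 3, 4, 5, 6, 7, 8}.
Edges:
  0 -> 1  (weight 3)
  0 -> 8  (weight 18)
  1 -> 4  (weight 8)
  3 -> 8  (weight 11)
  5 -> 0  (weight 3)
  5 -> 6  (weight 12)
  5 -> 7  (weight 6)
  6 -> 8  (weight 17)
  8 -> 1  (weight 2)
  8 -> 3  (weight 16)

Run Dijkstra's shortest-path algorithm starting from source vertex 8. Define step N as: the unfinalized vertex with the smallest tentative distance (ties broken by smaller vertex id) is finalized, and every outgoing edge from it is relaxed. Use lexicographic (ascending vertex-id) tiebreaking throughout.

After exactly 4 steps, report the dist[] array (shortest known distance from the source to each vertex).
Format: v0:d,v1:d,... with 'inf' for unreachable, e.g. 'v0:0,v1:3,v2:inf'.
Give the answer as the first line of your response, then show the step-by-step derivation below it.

v0:inf,v1:2,v2:inf,v3:16,v4:10,v5:inf,v6:inf,v7:inf,v8:0

step 1: dist = v0:inf,v1:2,v2:inf,v3:16,v4:inf,v5:inf,v6:inf,v7:inf,v8:0
step 2: dist = v0:inf,v1:2,v2:inf,v3:16,v4:10,v5:inf,v6:inf,v7:inf,v8:0
step 3: dist = v0:inf,v1:2,v2:inf,v3:16,v4:10,v5:inf,v6:inf,v7:inf,v8:0
step 4: dist = v0:inf,v1:2,v2:inf,v3:16,v4:10,v5:inf,v6:inf,v7:inf,v8:0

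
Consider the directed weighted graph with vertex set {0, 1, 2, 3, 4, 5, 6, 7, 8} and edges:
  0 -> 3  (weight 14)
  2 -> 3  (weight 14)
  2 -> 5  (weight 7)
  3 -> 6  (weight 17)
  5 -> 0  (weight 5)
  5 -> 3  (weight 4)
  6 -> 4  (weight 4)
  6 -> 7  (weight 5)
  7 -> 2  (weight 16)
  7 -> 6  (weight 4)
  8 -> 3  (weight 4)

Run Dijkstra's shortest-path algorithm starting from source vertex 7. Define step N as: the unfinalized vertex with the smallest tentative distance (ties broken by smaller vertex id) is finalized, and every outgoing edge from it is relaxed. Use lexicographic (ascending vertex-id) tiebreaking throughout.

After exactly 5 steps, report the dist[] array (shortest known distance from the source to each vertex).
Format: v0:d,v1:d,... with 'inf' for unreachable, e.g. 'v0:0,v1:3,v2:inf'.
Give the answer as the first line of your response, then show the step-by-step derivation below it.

v0:28,v1:inf,v2:16,v3:27,v4:8,v5:23,v6:4,v7:0,v8:inf

step 1: dist = v0:inf,v1:inf,v2:16,v3:inf,v4:inf,v5:inf,v6:4,v7:0,v8:inf
step 2: dist = v0:inf,v1:inf,v2:16,v3:inf,v4:8,v5:inf,v6:4,v7:0,v8:inf
step 3: dist = v0:inf,v1:inf,v2:16,v3:inf,v4:8,v5:inf,v6:4,v7:0,v8:inf
step 4: dist = v0:inf,v1:inf,v2:16,v3:30,v4:8,v5:23,v6:4,v7:0,v8:inf
step 5: dist = v0:28,v1:inf,v2:16,v3:27,v4:8,v5:23,v6:4,v7:0,v8:inf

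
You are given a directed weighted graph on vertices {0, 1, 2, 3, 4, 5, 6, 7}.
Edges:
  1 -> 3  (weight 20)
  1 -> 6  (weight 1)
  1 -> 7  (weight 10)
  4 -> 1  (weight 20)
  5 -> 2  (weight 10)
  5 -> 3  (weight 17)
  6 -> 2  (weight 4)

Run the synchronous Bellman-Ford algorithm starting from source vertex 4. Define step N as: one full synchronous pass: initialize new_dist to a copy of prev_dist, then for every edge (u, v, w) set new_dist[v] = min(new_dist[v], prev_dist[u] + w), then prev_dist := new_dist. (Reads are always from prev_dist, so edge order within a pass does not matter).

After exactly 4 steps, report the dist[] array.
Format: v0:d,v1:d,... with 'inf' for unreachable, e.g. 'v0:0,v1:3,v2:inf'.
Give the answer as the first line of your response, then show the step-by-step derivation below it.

v0:inf,v1:20,v2:25,v3:40,v4:0,v5:inf,v6:21,v7:30

step 1: dist = v0:inf,v1:20,v2:inf,v3:inf,v4:0,v5:inf,v6:inf,v7:inf
step 2: dist = v0:inf,v1:20,v2:inf,v3:40,v4:0,v5:inf,v6:21,v7:30
step 3: dist = v0:inf,v1:20,v2:25,v3:40,v4:0,v5:inf,v6:21,v7:30
step 4: dist = v0:inf,v1:20,v2:25,v3:40,v4:0,v5:inf,v6:21,v7:30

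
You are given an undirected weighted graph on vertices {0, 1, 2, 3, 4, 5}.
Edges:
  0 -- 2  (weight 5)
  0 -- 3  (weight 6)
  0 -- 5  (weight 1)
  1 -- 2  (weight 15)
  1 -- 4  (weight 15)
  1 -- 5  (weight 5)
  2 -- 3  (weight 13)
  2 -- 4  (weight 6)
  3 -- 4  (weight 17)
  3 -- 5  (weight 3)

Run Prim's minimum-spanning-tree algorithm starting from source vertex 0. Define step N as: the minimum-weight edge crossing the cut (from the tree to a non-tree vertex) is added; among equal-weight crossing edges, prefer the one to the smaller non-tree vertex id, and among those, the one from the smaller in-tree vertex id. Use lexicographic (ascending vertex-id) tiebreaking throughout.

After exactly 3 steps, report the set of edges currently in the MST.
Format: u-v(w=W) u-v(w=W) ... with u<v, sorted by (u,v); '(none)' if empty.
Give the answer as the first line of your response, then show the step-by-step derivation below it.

0-5(w=1) 1-5(w=5) 3-5(w=3)

step 1: add edge 0-5 (w=1); MST = {0-5(w=1)}
step 2: add edge 3-5 (w=3); MST = {0-5(w=1) 3-5(w=3)}
step 3: add edge 1-5 (w=5); MST = {0-5(w=1) 1-5(w=5) 3-5(w=3)}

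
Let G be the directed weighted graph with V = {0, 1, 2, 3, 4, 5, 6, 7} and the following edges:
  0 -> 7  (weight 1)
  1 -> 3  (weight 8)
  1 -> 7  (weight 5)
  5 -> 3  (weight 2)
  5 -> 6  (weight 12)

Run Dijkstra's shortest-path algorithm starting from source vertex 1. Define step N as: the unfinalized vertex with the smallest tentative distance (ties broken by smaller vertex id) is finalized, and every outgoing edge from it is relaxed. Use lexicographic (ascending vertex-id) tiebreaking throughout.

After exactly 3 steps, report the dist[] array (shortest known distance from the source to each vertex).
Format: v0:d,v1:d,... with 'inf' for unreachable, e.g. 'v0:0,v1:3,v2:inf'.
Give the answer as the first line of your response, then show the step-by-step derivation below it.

v0:inf,v1:0,v2:inf,v3:8,v4:inf,v5:inf,v6:inf,v7:5

step 1: dist = v0:inf,v1:0,v2:inf,v3:8,v4:inf,v5:inf,v6:inf,v7:5
step 2: dist = v0:inf,v1:0,v2:inf,v3:8,v4:inf,v5:inf,v6:inf,v7:5
step 3: dist = v0:inf,v1:0,v2:inf,v3:8,v4:inf,v5:inf,v6:inf,v7:5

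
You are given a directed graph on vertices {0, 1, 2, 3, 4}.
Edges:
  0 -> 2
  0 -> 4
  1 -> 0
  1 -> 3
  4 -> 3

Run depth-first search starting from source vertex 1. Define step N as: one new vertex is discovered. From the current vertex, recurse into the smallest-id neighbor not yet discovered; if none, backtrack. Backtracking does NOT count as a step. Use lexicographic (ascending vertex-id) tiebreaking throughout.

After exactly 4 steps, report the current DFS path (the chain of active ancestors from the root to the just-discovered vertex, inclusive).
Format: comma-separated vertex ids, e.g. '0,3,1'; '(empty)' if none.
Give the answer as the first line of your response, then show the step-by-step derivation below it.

1,0,4

step 1: discover 1; path=1; order=1
step 2: discover 0; path=1>0; order=1,0
step 3: discover 2; path=1>0>2; order=1,0,2
step 4: discover 4; path=1>0>4; order=1,0,2,4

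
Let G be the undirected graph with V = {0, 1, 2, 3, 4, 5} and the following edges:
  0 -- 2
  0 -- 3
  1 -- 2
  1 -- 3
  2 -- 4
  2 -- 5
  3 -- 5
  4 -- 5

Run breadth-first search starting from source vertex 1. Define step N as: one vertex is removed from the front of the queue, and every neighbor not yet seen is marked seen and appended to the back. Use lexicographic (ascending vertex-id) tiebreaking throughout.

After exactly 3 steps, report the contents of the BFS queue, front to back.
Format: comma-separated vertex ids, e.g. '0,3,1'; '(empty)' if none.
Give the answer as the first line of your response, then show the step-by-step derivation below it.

0,4,5

step 1: dequeue 1; queue=[2,3]; order=1
step 2: dequeue 2; queue=[3,0,4,5]; order=1,2
step 3: dequeue 3; queue=[0,4,5]; order=1,2,3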